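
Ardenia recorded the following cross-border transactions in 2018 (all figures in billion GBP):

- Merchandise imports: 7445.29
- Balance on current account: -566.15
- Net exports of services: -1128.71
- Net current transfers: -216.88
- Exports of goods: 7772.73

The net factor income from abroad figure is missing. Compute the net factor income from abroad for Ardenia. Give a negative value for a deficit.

Current account = goods balance + services balance + net primary income + net secondary income
Sum of the known components = -1018.15
Net factor income from abroad = CA - (known components) = -566.15 - (-1018.15) = 452.00

452.00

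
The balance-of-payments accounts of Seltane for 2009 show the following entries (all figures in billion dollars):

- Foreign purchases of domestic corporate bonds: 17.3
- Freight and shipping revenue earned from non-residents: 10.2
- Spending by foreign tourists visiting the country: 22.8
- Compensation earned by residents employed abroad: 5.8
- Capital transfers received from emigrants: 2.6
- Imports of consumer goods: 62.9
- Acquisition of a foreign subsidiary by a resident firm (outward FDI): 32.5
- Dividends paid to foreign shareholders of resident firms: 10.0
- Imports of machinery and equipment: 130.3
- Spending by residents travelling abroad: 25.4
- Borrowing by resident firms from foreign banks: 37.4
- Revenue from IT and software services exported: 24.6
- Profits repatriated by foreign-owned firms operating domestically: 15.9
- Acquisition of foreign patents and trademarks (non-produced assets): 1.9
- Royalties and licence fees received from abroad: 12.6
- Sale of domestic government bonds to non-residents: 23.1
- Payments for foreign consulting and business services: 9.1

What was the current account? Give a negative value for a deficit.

Goods: -130.3 - 62.9 = -193.2
Services: 24.6 - 9.1 + 10.2 - 25.4 + 12.6 + 22.8 = 35.7
Primary income: -15.9 + 5.8 - 10.0 = -20.1
Current account = (-193.2) + 35.7 + (-20.1) = -177.6
(Excluded from the current account — financial account: foreign purchases of domestic corporate bonds 17.3, acquisition of a foreign subsidiary by a resident firm (outward FDI) 32.5, borrowing by resident firms from foreign banks 37.4, sale of domestic government bonds to non-residents 23.1; capital account: capital transfers received from emigrants 2.6, acquisition of foreign patents and trademarks (non-produced assets) 1.9.)

-177.6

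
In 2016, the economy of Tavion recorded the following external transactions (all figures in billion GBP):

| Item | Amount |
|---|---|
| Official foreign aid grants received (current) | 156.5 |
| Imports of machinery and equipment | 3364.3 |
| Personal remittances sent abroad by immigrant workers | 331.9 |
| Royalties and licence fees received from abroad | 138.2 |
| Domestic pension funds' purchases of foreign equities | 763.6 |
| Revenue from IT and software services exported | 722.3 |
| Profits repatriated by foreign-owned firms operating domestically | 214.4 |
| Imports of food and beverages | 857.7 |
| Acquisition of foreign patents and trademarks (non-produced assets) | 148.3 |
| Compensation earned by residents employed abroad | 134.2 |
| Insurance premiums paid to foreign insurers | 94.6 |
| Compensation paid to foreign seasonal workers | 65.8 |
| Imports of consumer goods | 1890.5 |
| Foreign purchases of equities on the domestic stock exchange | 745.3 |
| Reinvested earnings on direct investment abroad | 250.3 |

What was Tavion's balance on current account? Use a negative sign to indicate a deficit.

Goods: -1890.5 - 857.7 - 3364.3 = -6112.5
Services: 138.2 - 94.6 + 722.3 = 765.9
Primary income: 134.2 - 65.8 - 214.4 + 250.3 = 104.3
Secondary income: -331.9 + 156.5 = -175.4
Current account = (-6112.5) + 765.9 + 104.3 + (-175.4) = -5417.7
(Excluded from the current account — financial account: domestic pension funds' purchases of foreign equities 763.6, foreign purchases of equities on the domestic stock exchange 745.3; capital account: acquisition of foreign patents and trademarks (non-produced assets) 148.3.)

-5417.7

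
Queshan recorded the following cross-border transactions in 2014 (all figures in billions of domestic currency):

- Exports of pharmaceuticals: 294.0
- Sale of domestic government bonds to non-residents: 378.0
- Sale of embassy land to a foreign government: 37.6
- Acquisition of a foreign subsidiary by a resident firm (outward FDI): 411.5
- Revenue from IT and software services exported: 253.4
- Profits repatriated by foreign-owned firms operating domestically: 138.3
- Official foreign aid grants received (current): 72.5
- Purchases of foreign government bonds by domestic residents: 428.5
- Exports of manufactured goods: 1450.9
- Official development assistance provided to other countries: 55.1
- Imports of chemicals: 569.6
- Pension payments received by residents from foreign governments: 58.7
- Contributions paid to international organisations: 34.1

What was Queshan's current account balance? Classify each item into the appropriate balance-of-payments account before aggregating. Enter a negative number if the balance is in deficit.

1332.4

Goods: -569.6 + 1450.9 + 294.0 = 1175.3
Services: 253.4
Primary income: -138.3
Secondary income: -34.1 + 72.5 + 58.7 - 55.1 = 42.0
Current account = 1175.3 + 253.4 + (-138.3) + 42.0 = 1332.4
(Excluded from the current account — financial account: sale of domestic government bonds to non-residents 378.0, acquisition of a foreign subsidiary by a resident firm (outward FDI) 411.5, purchases of foreign government bonds by domestic residents 428.5; capital account: sale of embassy land to a foreign government 37.6.)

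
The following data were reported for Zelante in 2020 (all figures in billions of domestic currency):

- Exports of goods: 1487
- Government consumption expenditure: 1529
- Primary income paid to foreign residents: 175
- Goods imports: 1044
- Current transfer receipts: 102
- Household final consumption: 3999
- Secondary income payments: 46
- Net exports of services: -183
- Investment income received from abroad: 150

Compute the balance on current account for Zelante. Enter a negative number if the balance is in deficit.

291

Goods balance = 1487 - 1044 = 443
Services balance = -183
Trade balance (goods + services) = 443 + (-183) = 260
Net primary income = 150 - 175 = -25
Net secondary income = 102 - 46 = 56
Current account = 260 + (-25) + 56 = 291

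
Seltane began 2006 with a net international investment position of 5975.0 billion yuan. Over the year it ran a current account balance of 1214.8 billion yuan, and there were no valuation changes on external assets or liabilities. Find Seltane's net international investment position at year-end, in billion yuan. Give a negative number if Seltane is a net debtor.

7189.8

With no valuation effects, change in NIIP = current account = 1214.8
End-of-year NIIP = 5975.0 + 1214.8 = 7189.8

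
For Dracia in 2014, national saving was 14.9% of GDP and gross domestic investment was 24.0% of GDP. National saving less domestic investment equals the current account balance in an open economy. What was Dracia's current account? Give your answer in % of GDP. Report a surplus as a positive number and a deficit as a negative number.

-9.1

S - I = CA (net lending to the rest of the world).
CA = S - I = 14.9 - 24.0 = -9.1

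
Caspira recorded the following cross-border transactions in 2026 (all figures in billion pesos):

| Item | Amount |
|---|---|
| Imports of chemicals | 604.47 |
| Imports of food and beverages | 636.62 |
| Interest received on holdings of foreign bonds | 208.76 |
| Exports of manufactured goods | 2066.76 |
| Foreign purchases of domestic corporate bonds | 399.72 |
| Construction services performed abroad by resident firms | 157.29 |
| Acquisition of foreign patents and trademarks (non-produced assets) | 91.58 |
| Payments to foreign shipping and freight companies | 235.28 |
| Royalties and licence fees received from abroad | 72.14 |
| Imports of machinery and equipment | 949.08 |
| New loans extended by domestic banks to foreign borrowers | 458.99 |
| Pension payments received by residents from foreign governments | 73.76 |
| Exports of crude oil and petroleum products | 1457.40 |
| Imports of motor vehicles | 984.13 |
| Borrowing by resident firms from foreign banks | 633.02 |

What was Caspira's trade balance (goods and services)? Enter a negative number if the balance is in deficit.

Goods: 2066.76 - 604.47 + 1457.40 - 984.13 - 636.62 - 949.08 = 349.86
Services: 157.29 + 72.14 - 235.28 = -5.85
Trade balance = 349.86 + (-5.85) = 344.01
(Excluded from the trade balance — primary income: interest received on holdings of foreign bonds 208.76; financial account: foreign purchases of domestic corporate bonds 399.72, new loans extended by domestic banks to foreign borrowers 458.99, borrowing by resident firms from foreign banks 633.02; capital account: acquisition of foreign patents and trademarks (non-produced assets) 91.58; secondary income: pension payments received by residents from foreign governments 73.76.)

344.01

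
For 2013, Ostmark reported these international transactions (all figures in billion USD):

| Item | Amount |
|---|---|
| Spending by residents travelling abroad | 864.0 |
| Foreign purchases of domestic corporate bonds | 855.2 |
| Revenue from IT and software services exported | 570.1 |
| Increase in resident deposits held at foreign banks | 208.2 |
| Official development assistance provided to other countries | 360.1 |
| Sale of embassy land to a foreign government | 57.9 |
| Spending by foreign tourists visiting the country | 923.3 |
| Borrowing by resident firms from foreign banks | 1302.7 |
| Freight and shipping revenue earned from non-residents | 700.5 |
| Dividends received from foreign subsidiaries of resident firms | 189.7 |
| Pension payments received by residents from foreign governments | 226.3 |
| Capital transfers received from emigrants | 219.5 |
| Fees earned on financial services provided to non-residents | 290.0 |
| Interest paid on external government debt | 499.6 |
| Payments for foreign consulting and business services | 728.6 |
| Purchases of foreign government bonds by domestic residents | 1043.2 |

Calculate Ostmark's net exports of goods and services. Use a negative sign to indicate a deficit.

Services: 700.5 + 570.1 - 728.6 + 923.3 - 864.0 + 290.0 = 891.3
Trade balance = 0.0 + 891.3 = 891.3
(Excluded from the trade balance — financial account: foreign purchases of domestic corporate bonds 855.2, increase in resident deposits held at foreign banks 208.2, borrowing by resident firms from foreign banks 1302.7, purchases of foreign government bonds by domestic residents 1043.2; secondary income: official development assistance provided to other countries 360.1, pension payments received by residents from foreign governments 226.3; capital account: sale of embassy land to a foreign government 57.9, capital transfers received from emigrants 219.5; primary income: dividends received from foreign subsidiaries of resident firms 189.7, interest paid on external government debt 499.6.)

891.3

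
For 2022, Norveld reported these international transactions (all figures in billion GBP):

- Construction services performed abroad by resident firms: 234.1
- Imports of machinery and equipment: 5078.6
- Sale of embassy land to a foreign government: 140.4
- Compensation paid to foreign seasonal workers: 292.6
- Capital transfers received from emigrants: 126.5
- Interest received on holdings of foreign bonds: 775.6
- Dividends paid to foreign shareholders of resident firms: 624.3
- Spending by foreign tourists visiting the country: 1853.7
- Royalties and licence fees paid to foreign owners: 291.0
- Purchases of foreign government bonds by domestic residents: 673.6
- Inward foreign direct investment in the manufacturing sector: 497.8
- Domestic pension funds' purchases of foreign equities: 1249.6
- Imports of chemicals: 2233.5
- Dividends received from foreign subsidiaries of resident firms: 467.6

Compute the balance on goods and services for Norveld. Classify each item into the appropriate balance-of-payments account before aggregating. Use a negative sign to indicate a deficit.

Goods: -2233.5 - 5078.6 = -7312.1
Services: -291.0 + 234.1 + 1853.7 = 1796.8
Trade balance = -7312.1 + 1796.8 = -5515.3
(Excluded from the trade balance — capital account: sale of embassy land to a foreign government 140.4, capital transfers received from emigrants 126.5; primary income: compensation paid to foreign seasonal workers 292.6, interest received on holdings of foreign bonds 775.6, dividends paid to foreign shareholders of resident firms 624.3, dividends received from foreign subsidiaries of resident firms 467.6; financial account: purchases of foreign government bonds by domestic residents 673.6, inward foreign direct investment in the manufacturing sector 497.8, domestic pension funds' purchases of foreign equities 1249.6.)

-5515.3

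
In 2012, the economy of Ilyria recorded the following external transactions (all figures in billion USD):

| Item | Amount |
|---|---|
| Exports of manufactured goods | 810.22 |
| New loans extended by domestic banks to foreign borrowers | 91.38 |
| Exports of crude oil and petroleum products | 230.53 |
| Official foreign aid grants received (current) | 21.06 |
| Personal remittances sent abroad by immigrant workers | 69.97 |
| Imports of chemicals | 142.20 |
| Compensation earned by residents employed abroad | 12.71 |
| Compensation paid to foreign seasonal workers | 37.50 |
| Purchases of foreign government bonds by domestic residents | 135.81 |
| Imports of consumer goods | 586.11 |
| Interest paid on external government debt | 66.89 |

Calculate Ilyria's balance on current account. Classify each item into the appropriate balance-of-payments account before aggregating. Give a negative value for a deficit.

171.85

Goods: 230.53 + 810.22 - 586.11 - 142.20 = 312.44
Primary income: -66.89 + 12.71 - 37.50 = -91.68
Secondary income: 21.06 - 69.97 = -48.91
Current account = 312.44 + (-91.68) + (-48.91) = 171.85
(Excluded from the current account — financial account: new loans extended by domestic banks to foreign borrowers 91.38, purchases of foreign government bonds by domestic residents 135.81.)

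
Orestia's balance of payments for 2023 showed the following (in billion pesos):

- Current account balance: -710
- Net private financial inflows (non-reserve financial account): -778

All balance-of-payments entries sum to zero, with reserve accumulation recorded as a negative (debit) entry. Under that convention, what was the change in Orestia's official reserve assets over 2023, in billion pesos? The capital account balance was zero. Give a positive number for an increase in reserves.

Official reserve transactions balance = -((-710) + (-778)) = 1488
An accumulation of reserves is recorded as a debit (negative entry), so the change in the stock of reserves is the negative of that balance.
Change in official reserves = -(1488) = -1488

-1488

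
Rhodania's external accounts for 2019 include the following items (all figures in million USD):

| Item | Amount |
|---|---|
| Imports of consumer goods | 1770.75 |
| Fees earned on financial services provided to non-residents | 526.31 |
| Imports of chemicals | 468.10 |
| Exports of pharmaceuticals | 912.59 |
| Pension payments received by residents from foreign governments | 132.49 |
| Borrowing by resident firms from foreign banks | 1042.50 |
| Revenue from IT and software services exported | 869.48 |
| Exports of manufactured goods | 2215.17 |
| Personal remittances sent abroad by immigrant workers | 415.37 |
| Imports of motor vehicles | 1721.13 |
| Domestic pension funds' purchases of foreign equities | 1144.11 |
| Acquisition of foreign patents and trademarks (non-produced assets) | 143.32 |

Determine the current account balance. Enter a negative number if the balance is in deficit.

Goods: -468.10 - 1721.13 + 2215.17 + 912.59 - 1770.75 = -832.22
Services: 869.48 + 526.31 = 1395.79
Secondary income: 132.49 - 415.37 = -282.88
Current account = (-832.22) + 1395.79 + (-282.88) = 280.69
(Excluded from the current account — financial account: borrowing by resident firms from foreign banks 1042.50, domestic pension funds' purchases of foreign equities 1144.11; capital account: acquisition of foreign patents and trademarks (non-produced assets) 143.32.)

280.69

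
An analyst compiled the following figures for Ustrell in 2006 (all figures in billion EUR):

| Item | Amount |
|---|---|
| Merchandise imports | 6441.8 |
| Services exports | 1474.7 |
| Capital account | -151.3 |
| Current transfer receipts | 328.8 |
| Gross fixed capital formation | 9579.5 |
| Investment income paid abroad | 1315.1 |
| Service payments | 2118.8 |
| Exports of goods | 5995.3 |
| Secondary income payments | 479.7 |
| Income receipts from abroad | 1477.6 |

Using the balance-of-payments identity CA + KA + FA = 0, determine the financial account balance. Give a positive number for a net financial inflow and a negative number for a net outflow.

Goods balance = 5995.3 - 6441.8 = -446.5
Services balance = 1474.7 - 2118.8 = -644.1
Trade balance (goods + services) = -446.5 + (-644.1) = -1090.6
Net primary income = 1477.6 - 1315.1 = 162.5
Net secondary income = 328.8 - 479.7 = -150.9
Current account = -1090.6 + 162.5 + (-150.9) = -1079.0
Financial account = -(-1079.0 + (-151.3)) = 1230.3

1230.3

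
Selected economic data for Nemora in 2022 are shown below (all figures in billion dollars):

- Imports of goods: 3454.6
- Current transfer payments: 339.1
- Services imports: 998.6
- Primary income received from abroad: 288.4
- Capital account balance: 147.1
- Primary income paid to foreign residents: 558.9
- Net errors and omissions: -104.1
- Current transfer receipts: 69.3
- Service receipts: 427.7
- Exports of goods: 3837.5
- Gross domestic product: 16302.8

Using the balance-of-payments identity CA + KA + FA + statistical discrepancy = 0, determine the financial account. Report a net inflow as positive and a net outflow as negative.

Goods balance = 3837.5 - 3454.6 = 382.9
Services balance = 427.7 - 998.6 = -570.9
Trade balance (goods + services) = 382.9 + (-570.9) = -188.0
Net primary income = 288.4 - 558.9 = -270.5
Net secondary income = 69.3 - 339.1 = -269.8
Current account = -188.0 + (-270.5) + (-269.8) = -728.3
Financial account = -(-728.3 + 147.1 + (-104.1)) = 685.3

685.3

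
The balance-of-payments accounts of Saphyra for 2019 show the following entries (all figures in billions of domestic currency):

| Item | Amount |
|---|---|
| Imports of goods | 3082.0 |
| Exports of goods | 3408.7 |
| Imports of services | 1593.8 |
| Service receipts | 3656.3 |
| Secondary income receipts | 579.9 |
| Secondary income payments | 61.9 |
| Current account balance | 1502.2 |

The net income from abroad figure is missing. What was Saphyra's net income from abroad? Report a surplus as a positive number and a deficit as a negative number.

Current account = goods balance + services balance + net primary income + net secondary income
Sum of the known components = 2907.2
Net income from abroad = CA - (known components) = 1502.2 - 2907.2 = -1405.0

-1405.0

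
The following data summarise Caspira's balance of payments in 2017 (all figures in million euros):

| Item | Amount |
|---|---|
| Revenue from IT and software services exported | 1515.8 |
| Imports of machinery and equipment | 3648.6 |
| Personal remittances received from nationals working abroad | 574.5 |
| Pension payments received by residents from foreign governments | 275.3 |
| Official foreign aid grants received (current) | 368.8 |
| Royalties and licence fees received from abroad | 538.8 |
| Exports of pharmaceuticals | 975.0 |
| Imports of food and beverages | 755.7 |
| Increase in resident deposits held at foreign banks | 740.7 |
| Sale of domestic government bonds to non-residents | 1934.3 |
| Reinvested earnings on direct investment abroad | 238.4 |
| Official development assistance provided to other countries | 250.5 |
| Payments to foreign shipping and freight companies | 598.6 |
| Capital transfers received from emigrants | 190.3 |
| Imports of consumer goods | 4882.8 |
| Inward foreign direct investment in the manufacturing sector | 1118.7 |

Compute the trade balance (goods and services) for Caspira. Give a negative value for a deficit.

Goods: -3648.6 + 975.0 - 755.7 - 4882.8 = -8312.1
Services: 538.8 + 1515.8 - 598.6 = 1456.0
Trade balance = -8312.1 + 1456.0 = -6856.1
(Excluded from the trade balance — secondary income: personal remittances received from nationals working abroad 574.5, pension payments received by residents from foreign governments 275.3, official foreign aid grants received (current) 368.8, official development assistance provided to other countries 250.5; financial account: increase in resident deposits held at foreign banks 740.7, sale of domestic government bonds to non-residents 1934.3, inward foreign direct investment in the manufacturing sector 1118.7; primary income: reinvested earnings on direct investment abroad 238.4; capital account: capital transfers received from emigrants 190.3.)

-6856.1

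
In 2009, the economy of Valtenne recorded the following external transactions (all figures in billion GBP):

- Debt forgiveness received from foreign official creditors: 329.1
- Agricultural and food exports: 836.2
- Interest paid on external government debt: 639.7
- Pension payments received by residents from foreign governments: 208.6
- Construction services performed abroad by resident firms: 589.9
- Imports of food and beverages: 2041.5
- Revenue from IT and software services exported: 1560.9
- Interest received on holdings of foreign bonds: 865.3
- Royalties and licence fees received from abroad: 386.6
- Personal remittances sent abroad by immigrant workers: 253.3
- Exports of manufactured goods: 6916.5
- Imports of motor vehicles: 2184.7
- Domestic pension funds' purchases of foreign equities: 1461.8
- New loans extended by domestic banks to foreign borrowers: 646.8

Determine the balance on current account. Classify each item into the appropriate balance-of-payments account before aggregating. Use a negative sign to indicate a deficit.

6244.8

Goods: 836.2 + 6916.5 - 2041.5 - 2184.7 = 3526.5
Services: 589.9 + 1560.9 + 386.6 = 2537.4
Primary income: -639.7 + 865.3 = 225.6
Secondary income: 208.6 - 253.3 = -44.7
Current account = 3526.5 + 2537.4 + 225.6 + (-44.7) = 6244.8
(Excluded from the current account — capital account: debt forgiveness received from foreign official creditors 329.1; financial account: domestic pension funds' purchases of foreign equities 1461.8, new loans extended by domestic banks to foreign borrowers 646.8.)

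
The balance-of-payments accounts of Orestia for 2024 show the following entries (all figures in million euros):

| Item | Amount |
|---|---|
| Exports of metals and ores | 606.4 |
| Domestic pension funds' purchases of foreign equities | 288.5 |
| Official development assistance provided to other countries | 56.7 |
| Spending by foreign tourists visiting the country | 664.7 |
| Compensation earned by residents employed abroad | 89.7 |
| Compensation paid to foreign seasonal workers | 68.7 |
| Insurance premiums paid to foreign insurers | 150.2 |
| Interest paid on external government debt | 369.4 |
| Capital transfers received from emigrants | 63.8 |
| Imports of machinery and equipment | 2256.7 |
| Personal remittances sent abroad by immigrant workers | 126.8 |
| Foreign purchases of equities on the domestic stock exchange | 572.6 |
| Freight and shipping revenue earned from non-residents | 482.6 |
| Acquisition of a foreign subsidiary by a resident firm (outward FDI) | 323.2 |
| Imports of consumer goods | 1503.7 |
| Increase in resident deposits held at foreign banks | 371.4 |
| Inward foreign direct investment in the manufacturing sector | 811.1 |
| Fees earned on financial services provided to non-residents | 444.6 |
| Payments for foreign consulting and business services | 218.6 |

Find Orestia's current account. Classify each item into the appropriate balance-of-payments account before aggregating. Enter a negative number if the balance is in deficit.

-2462.8

Goods: -1503.7 + 606.4 - 2256.7 = -3154.0
Services: -218.6 + 664.7 - 150.2 + 444.6 + 482.6 = 1223.1
Primary income: -68.7 + 89.7 - 369.4 = -348.4
Secondary income: -56.7 - 126.8 = -183.5
Current account = (-3154.0) + 1223.1 + (-348.4) + (-183.5) = -2462.8
(Excluded from the current account — financial account: domestic pension funds' purchases of foreign equities 288.5, foreign purchases of equities on the domestic stock exchange 572.6, acquisition of a foreign subsidiary by a resident firm (outward FDI) 323.2, increase in resident deposits held at foreign banks 371.4, inward foreign direct investment in the manufacturing sector 811.1; capital account: capital transfers received from emigrants 63.8.)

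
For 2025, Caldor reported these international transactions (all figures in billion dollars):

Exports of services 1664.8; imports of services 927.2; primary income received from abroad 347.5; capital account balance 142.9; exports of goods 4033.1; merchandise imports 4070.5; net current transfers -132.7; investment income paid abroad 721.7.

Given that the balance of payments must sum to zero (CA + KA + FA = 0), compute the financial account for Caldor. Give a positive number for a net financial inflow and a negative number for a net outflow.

-336.2

Goods balance = 4033.1 - 4070.5 = -37.4
Services balance = 1664.8 - 927.2 = 737.6
Trade balance (goods + services) = -37.4 + 737.6 = 700.2
Net primary income = 347.5 - 721.7 = -374.2
Net secondary income = -132.7
Current account = 700.2 + (-374.2) + (-132.7) = 193.3
Financial account = -(193.3 + 142.9) = -336.2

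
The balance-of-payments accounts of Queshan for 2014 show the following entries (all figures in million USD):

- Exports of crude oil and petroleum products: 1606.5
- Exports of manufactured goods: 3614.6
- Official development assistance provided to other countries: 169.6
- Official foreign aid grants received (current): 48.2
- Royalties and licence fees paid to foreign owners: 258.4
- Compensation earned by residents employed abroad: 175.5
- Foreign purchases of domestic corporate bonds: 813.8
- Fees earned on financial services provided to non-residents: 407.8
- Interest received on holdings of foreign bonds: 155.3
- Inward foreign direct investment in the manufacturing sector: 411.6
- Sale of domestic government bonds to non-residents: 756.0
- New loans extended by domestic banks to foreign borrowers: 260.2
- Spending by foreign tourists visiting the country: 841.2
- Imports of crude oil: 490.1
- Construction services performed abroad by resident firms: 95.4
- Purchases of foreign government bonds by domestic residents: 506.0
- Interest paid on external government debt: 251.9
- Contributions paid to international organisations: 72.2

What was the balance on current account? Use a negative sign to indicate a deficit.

5702.3

Goods: 1606.5 + 3614.6 - 490.1 = 4731.0
Services: 841.2 + 95.4 - 258.4 + 407.8 = 1086.0
Primary income: -251.9 + 175.5 + 155.3 = 78.9
Secondary income: -169.6 - 72.2 + 48.2 = -193.6
Current account = 4731.0 + 1086.0 + 78.9 + (-193.6) = 5702.3
(Excluded from the current account — financial account: foreign purchases of domestic corporate bonds 813.8, inward foreign direct investment in the manufacturing sector 411.6, sale of domestic government bonds to non-residents 756.0, new loans extended by domestic banks to foreign borrowers 260.2, purchases of foreign government bonds by domestic residents 506.0.)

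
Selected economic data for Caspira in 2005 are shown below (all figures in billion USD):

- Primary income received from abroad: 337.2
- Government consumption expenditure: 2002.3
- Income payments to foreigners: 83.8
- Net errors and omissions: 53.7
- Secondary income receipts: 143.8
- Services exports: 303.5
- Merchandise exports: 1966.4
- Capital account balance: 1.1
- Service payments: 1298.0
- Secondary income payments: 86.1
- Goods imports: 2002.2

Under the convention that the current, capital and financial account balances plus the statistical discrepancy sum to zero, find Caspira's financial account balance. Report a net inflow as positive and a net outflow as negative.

Goods balance = 1966.4 - 2002.2 = -35.8
Services balance = 303.5 - 1298.0 = -994.5
Trade balance (goods + services) = -35.8 + (-994.5) = -1030.3
Net primary income = 337.2 - 83.8 = 253.4
Net secondary income = 143.8 - 86.1 = 57.7
Current account = -1030.3 + 253.4 + 57.7 = -719.2
Financial account = -(-719.2 + 1.1 + 53.7) = 664.4

664.4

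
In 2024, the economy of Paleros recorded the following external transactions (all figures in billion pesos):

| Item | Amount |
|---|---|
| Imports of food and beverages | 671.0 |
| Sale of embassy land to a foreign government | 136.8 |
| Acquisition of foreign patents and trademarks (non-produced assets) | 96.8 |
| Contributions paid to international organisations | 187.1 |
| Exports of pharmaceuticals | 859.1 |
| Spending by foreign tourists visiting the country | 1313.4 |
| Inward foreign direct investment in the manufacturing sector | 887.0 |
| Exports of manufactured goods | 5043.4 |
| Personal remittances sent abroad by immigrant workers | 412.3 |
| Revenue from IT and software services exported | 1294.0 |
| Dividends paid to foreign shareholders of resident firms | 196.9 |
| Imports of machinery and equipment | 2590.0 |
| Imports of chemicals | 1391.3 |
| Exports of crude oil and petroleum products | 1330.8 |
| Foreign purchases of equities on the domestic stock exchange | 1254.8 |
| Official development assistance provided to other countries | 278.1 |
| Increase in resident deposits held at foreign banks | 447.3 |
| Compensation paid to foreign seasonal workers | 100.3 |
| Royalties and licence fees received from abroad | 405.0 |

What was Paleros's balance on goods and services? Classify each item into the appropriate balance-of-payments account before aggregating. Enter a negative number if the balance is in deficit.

5593.4

Goods: 5043.4 - 671.0 - 1391.3 - 2590.0 + 859.1 + 1330.8 = 2581.0
Services: 1294.0 + 1313.4 + 405.0 = 3012.4
Trade balance = 2581.0 + 3012.4 = 5593.4
(Excluded from the trade balance — capital account: sale of embassy land to a foreign government 136.8, acquisition of foreign patents and trademarks (non-produced assets) 96.8; secondary income: contributions paid to international organisations 187.1, personal remittances sent abroad by immigrant workers 412.3, official development assistance provided to other countries 278.1; financial account: inward foreign direct investment in the manufacturing sector 887.0, foreign purchases of equities on the domestic stock exchange 1254.8, increase in resident deposits held at foreign banks 447.3; primary income: dividends paid to foreign shareholders of resident firms 196.9, compensation paid to foreign seasonal workers 100.3.)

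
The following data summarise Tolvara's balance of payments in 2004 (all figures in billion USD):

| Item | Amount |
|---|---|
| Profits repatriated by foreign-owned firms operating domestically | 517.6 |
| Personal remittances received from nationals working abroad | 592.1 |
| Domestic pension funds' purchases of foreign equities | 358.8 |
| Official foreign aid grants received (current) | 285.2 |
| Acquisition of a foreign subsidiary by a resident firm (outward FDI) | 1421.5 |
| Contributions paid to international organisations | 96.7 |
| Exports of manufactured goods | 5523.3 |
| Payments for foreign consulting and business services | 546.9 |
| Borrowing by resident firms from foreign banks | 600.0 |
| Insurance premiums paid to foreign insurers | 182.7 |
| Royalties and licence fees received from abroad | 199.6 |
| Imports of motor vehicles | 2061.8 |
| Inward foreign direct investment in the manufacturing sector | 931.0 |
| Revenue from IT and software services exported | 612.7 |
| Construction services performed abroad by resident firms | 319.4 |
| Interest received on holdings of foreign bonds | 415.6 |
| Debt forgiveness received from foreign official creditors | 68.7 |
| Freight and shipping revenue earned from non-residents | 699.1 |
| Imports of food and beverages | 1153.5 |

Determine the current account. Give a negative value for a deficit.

Goods: -2061.8 + 5523.3 - 1153.5 = 2308.0
Services: 612.7 - 546.9 + 199.6 + 699.1 + 319.4 - 182.7 = 1101.2
Primary income: 415.6 - 517.6 = -102.0
Secondary income: 285.2 + 592.1 - 96.7 = 780.6
Current account = 2308.0 + 1101.2 + (-102.0) + 780.6 = 4087.8
(Excluded from the current account — financial account: domestic pension funds' purchases of foreign equities 358.8, acquisition of a foreign subsidiary by a resident firm (outward FDI) 1421.5, borrowing by resident firms from foreign banks 600.0, inward foreign direct investment in the manufacturing sector 931.0; capital account: debt forgiveness received from foreign official creditors 68.7.)

4087.8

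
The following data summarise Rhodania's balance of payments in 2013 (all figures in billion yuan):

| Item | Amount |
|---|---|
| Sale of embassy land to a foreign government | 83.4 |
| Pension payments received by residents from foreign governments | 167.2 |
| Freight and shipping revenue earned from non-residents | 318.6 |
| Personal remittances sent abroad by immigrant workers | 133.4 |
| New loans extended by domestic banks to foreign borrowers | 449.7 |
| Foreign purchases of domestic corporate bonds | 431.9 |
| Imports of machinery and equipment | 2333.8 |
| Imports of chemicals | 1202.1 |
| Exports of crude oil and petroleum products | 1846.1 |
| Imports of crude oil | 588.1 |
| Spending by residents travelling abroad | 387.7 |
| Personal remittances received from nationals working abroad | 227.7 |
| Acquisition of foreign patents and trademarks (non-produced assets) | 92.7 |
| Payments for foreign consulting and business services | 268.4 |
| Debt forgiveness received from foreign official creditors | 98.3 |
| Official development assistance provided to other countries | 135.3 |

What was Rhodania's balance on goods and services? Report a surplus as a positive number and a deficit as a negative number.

Goods: -1202.1 - 2333.8 - 588.1 + 1846.1 = -2277.9
Services: 318.6 - 268.4 - 387.7 = -337.5
Trade balance = -2277.9 + (-337.5) = -2615.4
(Excluded from the trade balance — capital account: sale of embassy land to a foreign government 83.4, acquisition of foreign patents and trademarks (non-produced assets) 92.7, debt forgiveness received from foreign official creditors 98.3; secondary income: pension payments received by residents from foreign governments 167.2, personal remittances sent abroad by immigrant workers 133.4, personal remittances received from nationals working abroad 227.7, official development assistance provided to other countries 135.3; financial account: new loans extended by domestic banks to foreign borrowers 449.7, foreign purchases of domestic corporate bonds 431.9.)

-2615.4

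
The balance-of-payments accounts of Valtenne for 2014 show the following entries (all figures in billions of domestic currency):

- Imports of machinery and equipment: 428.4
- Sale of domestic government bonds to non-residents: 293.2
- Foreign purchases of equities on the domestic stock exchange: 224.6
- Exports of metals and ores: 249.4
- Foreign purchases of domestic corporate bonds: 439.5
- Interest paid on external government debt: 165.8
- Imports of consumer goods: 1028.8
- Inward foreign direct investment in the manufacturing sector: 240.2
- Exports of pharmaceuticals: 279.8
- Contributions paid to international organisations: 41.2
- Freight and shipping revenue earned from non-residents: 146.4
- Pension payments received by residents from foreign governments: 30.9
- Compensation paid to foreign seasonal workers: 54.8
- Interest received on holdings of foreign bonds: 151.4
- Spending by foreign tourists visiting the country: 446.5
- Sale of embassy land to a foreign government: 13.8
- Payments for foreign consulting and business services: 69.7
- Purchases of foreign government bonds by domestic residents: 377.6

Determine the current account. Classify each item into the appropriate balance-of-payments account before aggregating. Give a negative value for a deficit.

Goods: 279.8 - 1028.8 - 428.4 + 249.4 = -928.0
Services: 446.5 + 146.4 - 69.7 = 523.2
Primary income: -54.8 - 165.8 + 151.4 = -69.2
Secondary income: 30.9 - 41.2 = -10.3
Current account = (-928.0) + 523.2 + (-69.2) + (-10.3) = -484.3
(Excluded from the current account — financial account: sale of domestic government bonds to non-residents 293.2, foreign purchases of equities on the domestic stock exchange 224.6, foreign purchases of domestic corporate bonds 439.5, inward foreign direct investment in the manufacturing sector 240.2, purchases of foreign government bonds by domestic residents 377.6; capital account: sale of embassy land to a foreign government 13.8.)

-484.3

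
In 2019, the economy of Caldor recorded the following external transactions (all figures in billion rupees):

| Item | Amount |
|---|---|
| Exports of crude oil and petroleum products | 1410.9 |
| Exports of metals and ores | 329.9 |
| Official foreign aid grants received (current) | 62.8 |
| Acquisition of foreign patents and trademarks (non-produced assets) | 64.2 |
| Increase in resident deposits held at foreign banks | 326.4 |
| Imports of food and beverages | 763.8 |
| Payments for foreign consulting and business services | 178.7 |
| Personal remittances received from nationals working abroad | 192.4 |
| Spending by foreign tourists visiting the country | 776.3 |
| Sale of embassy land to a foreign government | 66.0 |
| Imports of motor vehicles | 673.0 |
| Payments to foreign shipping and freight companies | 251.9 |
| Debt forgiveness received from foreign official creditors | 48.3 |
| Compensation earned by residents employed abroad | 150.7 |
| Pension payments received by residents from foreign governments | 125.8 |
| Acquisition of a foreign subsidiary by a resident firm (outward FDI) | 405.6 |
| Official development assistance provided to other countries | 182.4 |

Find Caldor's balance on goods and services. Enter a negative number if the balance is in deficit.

Goods: -673.0 - 763.8 + 1410.9 + 329.9 = 304.0
Services: 776.3 - 251.9 - 178.7 = 345.7
Trade balance = 304.0 + 345.7 = 649.7
(Excluded from the trade balance — secondary income: official foreign aid grants received (current) 62.8, personal remittances received from nationals working abroad 192.4, pension payments received by residents from foreign governments 125.8, official development assistance provided to other countries 182.4; capital account: acquisition of foreign patents and trademarks (non-produced assets) 64.2, sale of embassy land to a foreign government 66.0, debt forgiveness received from foreign official creditors 48.3; financial account: increase in resident deposits held at foreign banks 326.4, acquisition of a foreign subsidiary by a resident firm (outward FDI) 405.6; primary income: compensation earned by residents employed abroad 150.7.)

649.7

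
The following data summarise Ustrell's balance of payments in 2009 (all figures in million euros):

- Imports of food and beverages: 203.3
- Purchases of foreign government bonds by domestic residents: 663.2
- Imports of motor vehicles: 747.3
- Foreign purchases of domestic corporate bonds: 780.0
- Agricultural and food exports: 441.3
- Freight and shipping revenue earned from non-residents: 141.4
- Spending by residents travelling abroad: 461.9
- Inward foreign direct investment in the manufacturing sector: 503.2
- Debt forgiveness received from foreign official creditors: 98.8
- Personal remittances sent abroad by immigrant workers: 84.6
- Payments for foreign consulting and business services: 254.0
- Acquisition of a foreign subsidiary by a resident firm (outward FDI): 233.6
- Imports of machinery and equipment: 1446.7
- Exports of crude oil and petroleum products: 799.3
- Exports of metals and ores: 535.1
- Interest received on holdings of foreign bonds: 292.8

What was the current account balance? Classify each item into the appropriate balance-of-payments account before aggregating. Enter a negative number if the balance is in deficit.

-987.9

Goods: -203.3 + 799.3 + 535.1 + 441.3 - 747.3 - 1446.7 = -621.6
Services: 141.4 - 461.9 - 254.0 = -574.5
Primary income: 292.8
Secondary income: -84.6
Current account = (-621.6) + (-574.5) + 292.8 + (-84.6) = -987.9
(Excluded from the current account — financial account: purchases of foreign government bonds by domestic residents 663.2, foreign purchases of domestic corporate bonds 780.0, inward foreign direct investment in the manufacturing sector 503.2, acquisition of a foreign subsidiary by a resident firm (outward FDI) 233.6; capital account: debt forgiveness received from foreign official creditors 98.8.)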